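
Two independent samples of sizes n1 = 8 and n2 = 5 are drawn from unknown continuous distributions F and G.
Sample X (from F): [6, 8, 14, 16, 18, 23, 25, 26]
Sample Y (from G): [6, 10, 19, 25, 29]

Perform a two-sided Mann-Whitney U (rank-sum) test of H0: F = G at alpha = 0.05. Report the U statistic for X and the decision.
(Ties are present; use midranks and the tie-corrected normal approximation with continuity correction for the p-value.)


Step 1: Combine and sort all 13 observations; assign midranks.
sorted (value, group): (6,X), (6,Y), (8,X), (10,Y), (14,X), (16,X), (18,X), (19,Y), (23,X), (25,X), (25,Y), (26,X), (29,Y)
ranks: 6->1.5, 6->1.5, 8->3, 10->4, 14->5, 16->6, 18->7, 19->8, 23->9, 25->10.5, 25->10.5, 26->12, 29->13
Step 2: Rank sum for X: R1 = 1.5 + 3 + 5 + 6 + 7 + 9 + 10.5 + 12 = 54.
Step 3: U_X = R1 - n1(n1+1)/2 = 54 - 8*9/2 = 54 - 36 = 18.
       U_Y = n1*n2 - U_X = 40 - 18 = 22.
Step 4: Ties are present, so use the tie-corrected normal approximation (with continuity correction) for the p-value.
Step 5: p-value = 0.825728; compare to alpha = 0.05. fail to reject H0.

U_X = 18, p = 0.825728, fail to reject H0 at alpha = 0.05.


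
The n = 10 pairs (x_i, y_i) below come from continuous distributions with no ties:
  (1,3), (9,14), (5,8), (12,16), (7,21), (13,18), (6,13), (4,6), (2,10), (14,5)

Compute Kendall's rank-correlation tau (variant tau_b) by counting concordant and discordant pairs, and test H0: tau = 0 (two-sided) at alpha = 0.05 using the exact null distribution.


Step 1: Enumerate the 45 unordered pairs (i,j) with i<j and classify each by sign(x_j-x_i) * sign(y_j-y_i).
  (1,2):dx=+8,dy=+11->C; (1,3):dx=+4,dy=+5->C; (1,4):dx=+11,dy=+13->C; (1,5):dx=+6,dy=+18->C
  (1,6):dx=+12,dy=+15->C; (1,7):dx=+5,dy=+10->C; (1,8):dx=+3,dy=+3->C; (1,9):dx=+1,dy=+7->C
  (1,10):dx=+13,dy=+2->C; (2,3):dx=-4,dy=-6->C; (2,4):dx=+3,dy=+2->C; (2,5):dx=-2,dy=+7->D
  (2,6):dx=+4,dy=+4->C; (2,7):dx=-3,dy=-1->C; (2,8):dx=-5,dy=-8->C; (2,9):dx=-7,dy=-4->C
  (2,10):dx=+5,dy=-9->D; (3,4):dx=+7,dy=+8->C; (3,5):dx=+2,dy=+13->C; (3,6):dx=+8,dy=+10->C
  (3,7):dx=+1,dy=+5->C; (3,8):dx=-1,dy=-2->C; (3,9):dx=-3,dy=+2->D; (3,10):dx=+9,dy=-3->D
  (4,5):dx=-5,dy=+5->D; (4,6):dx=+1,dy=+2->C; (4,7):dx=-6,dy=-3->C; (4,8):dx=-8,dy=-10->C
  (4,9):dx=-10,dy=-6->C; (4,10):dx=+2,dy=-11->D; (5,6):dx=+6,dy=-3->D; (5,7):dx=-1,dy=-8->C
  (5,8):dx=-3,dy=-15->C; (5,9):dx=-5,dy=-11->C; (5,10):dx=+7,dy=-16->D; (6,7):dx=-7,dy=-5->C
  (6,8):dx=-9,dy=-12->C; (6,9):dx=-11,dy=-8->C; (6,10):dx=+1,dy=-13->D; (7,8):dx=-2,dy=-7->C
  (7,9):dx=-4,dy=-3->C; (7,10):dx=+8,dy=-8->D; (8,9):dx=-2,dy=+4->D; (8,10):dx=+10,dy=-1->D
  (9,10):dx=+12,dy=-5->D
Step 2: C = 32, D = 13, total pairs = 45.
Step 3: tau = (C - D)/(n(n-1)/2) = (32 - 13)/45 = 0.422222.
Step 4: Exact two-sided p-value (enumerate n! = 3628800 permutations of y under H0): p = 0.108313.
Step 5: alpha = 0.05. fail to reject H0.

tau_b = 0.4222 (C=32, D=13), p = 0.108313, fail to reject H0.


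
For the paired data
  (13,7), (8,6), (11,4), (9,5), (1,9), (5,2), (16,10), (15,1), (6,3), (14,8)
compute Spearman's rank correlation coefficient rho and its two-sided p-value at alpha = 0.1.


Step 1: Rank x and y separately (midranks; no ties here).
rank(x): 13->7, 8->4, 11->6, 9->5, 1->1, 5->2, 16->10, 15->9, 6->3, 14->8
rank(y): 7->7, 6->6, 4->4, 5->5, 9->9, 2->2, 10->10, 1->1, 3->3, 8->8
Step 2: d_i = R_x(i) - R_y(i); compute d_i^2.
  (7-7)^2=0, (4-6)^2=4, (6-4)^2=4, (5-5)^2=0, (1-9)^2=64, (2-2)^2=0, (10-10)^2=0, (9-1)^2=64, (3-3)^2=0, (8-8)^2=0
sum(d^2) = 136.
Step 3: rho = 1 - 6*136 / (10*(10^2 - 1)) = 1 - 816/990 = 0.175758.
Step 4: Under H0, t = rho * sqrt((n-2)/(1-rho^2)) = 0.5050 ~ t(8).
Step 5: Two-sided p-value from the t-distribution with 8 df = 0.627188.
Step 6: alpha = 0.1. fail to reject H0.

rho = 0.1758, p = 0.627188, fail to reject H0 at alpha = 0.1.


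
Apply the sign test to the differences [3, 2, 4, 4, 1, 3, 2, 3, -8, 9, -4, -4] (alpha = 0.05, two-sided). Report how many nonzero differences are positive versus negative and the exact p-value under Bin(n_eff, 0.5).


Step 1: Discard zero differences. Original n = 12; n_eff = number of nonzero differences = 12.
Nonzero differences (with sign): +3, +2, +4, +4, +1, +3, +2, +3, -8, +9, -4, -4
Step 2: Count signs: positive = 9, negative = 3.
Step 3: Under H0: P(positive) = 0.5, so the number of positives S ~ Bin(12, 0.5).
Step 4: Two-sided exact p-value = sum of Bin(12,0.5) probabilities at or below the observed probability = 0.145996.
Step 5: alpha = 0.05. fail to reject H0.

n_eff = 12, pos = 9, neg = 3, p = 0.145996, fail to reject H0.


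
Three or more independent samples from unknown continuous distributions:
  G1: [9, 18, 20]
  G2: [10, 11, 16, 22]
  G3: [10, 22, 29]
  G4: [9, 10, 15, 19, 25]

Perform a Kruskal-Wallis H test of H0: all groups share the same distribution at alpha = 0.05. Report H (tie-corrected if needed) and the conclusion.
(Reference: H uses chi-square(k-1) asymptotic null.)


Step 1: Combine all N = 15 observations and assign midranks.
sorted (value, group, rank): (9,G1,1.5), (9,G4,1.5), (10,G2,4), (10,G3,4), (10,G4,4), (11,G2,6), (15,G4,7), (16,G2,8), (18,G1,9), (19,G4,10), (20,G1,11), (22,G2,12.5), (22,G3,12.5), (25,G4,14), (29,G3,15)
Step 2: Sum ranks within each group.
R_1 = 21.5 (n_1 = 3)
R_2 = 30.5 (n_2 = 4)
R_3 = 31.5 (n_3 = 3)
R_4 = 36.5 (n_4 = 5)
Step 3: H = 12/(N(N+1)) * sum(R_i^2/n_i) - 3(N+1)
     = 12/(15*16) * (21.5^2/3 + 30.5^2/4 + 31.5^2/3 + 36.5^2/5) - 3*16
     = 0.050000 * 983.846 - 48
     = 1.192292.
Step 4: Ties present; correction factor C = 1 - 36/(15^3 - 15) = 0.989286. Corrected H = 1.192292 / 0.989286 = 1.205205.
Step 5: Under H0, H ~ chi^2(3); p-value = 0.751756.
Step 6: alpha = 0.05. fail to reject H0.

H = 1.2052, df = 3, p = 0.751756, fail to reject H0.


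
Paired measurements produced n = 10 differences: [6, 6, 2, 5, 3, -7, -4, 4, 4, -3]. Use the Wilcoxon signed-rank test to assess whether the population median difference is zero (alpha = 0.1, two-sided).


Step 1: Drop any zero differences (none here) and take |d_i|.
|d| = [6, 6, 2, 5, 3, 7, 4, 4, 4, 3]
Step 2: Midrank |d_i| (ties get averaged ranks).
ranks: |6|->8.5, |6|->8.5, |2|->1, |5|->7, |3|->2.5, |7|->10, |4|->5, |4|->5, |4|->5, |3|->2.5
Step 3: Attach original signs; sum ranks with positive sign and with negative sign.
W+ = 8.5 + 8.5 + 1 + 7 + 2.5 + 5 + 5 = 37.5
W- = 10 + 5 + 2.5 = 17.5
(Check: W+ + W- = 55 should equal n(n+1)/2 = 55.)
Step 4: Test statistic W = min(W+, W-) = 17.5.
Step 5: Ties in |d|, so use the tie-corrected normal approximation.
        E[W] = n(n+1)/4 = 10*11/4 = 27.5.
        Tie groups: |d|=3 (t=2), |d|=4 (t=3), |d|=6 (t=2); sum(t^3 - t) = 36.
        Var[W] = n(n+1)(2n+1)/24 - sum(t^3-t)/48 = 2310/24 - 36/48 = 95.5.
        z = (W - E[W]) / sqrt(Var[W]) = (17.5 - 27.5) / 9.7724 = -1.0233.
        Two-sided p = 2*Phi(z) = 0.306171.
Step 6: alpha = 0.1. fail to reject H0.

W+ = 37.5, W- = 17.5, W = min = 17.5, p = 0.306171, fail to reject H0.


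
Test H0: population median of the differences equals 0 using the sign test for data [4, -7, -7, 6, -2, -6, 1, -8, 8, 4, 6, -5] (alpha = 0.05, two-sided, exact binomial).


Step 1: Discard zero differences. Original n = 12; n_eff = number of nonzero differences = 12.
Nonzero differences (with sign): +4, -7, -7, +6, -2, -6, +1, -8, +8, +4, +6, -5
Step 2: Count signs: positive = 6, negative = 6.
Step 3: Under H0: P(positive) = 0.5, so the number of positives S ~ Bin(12, 0.5).
Step 4: Two-sided exact p-value = sum of Bin(12,0.5) probabilities at or below the observed probability = 1.000000.
Step 5: alpha = 0.05. fail to reject H0.

n_eff = 12, pos = 6, neg = 6, p = 1.000000, fail to reject H0.


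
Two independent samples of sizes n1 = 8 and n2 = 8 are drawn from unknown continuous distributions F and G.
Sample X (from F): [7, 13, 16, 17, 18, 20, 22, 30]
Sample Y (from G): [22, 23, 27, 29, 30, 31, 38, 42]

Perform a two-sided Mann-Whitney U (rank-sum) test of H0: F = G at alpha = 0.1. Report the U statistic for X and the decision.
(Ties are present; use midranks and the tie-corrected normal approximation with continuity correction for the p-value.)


Step 1: Combine and sort all 16 observations; assign midranks.
sorted (value, group): (7,X), (13,X), (16,X), (17,X), (18,X), (20,X), (22,X), (22,Y), (23,Y), (27,Y), (29,Y), (30,X), (30,Y), (31,Y), (38,Y), (42,Y)
ranks: 7->1, 13->2, 16->3, 17->4, 18->5, 20->6, 22->7.5, 22->7.5, 23->9, 27->10, 29->11, 30->12.5, 30->12.5, 31->14, 38->15, 42->16
Step 2: Rank sum for X: R1 = 1 + 2 + 3 + 4 + 5 + 6 + 7.5 + 12.5 = 41.
Step 3: U_X = R1 - n1(n1+1)/2 = 41 - 8*9/2 = 41 - 36 = 5.
       U_Y = n1*n2 - U_X = 64 - 5 = 59.
Step 4: Ties are present, so use the tie-corrected normal approximation (with continuity correction) for the p-value.
Step 5: p-value = 0.005317; compare to alpha = 0.1. reject H0.

U_X = 5, p = 0.005317, reject H0 at alpha = 0.1.


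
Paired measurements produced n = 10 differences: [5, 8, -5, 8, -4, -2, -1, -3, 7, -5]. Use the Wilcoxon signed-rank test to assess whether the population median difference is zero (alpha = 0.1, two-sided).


Step 1: Drop any zero differences (none here) and take |d_i|.
|d| = [5, 8, 5, 8, 4, 2, 1, 3, 7, 5]
Step 2: Midrank |d_i| (ties get averaged ranks).
ranks: |5|->6, |8|->9.5, |5|->6, |8|->9.5, |4|->4, |2|->2, |1|->1, |3|->3, |7|->8, |5|->6
Step 3: Attach original signs; sum ranks with positive sign and with negative sign.
W+ = 6 + 9.5 + 9.5 + 8 = 33
W- = 6 + 4 + 2 + 1 + 3 + 6 = 22
(Check: W+ + W- = 55 should equal n(n+1)/2 = 55.)
Step 4: Test statistic W = min(W+, W-) = 22.
Step 5: Ties in |d|, so use the tie-corrected normal approximation.
        E[W] = n(n+1)/4 = 10*11/4 = 27.5.
        Tie groups: |d|=5 (t=3), |d|=8 (t=2); sum(t^3 - t) = 30.
        Var[W] = n(n+1)(2n+1)/24 - sum(t^3-t)/48 = 2310/24 - 30/48 = 95.625.
        z = (W - E[W]) / sqrt(Var[W]) = (22 - 27.5) / 9.7788 = -0.5624.
        Two-sided p = 2*Phi(z) = 0.573816.
Step 6: alpha = 0.1. fail to reject H0.

W+ = 33, W- = 22, W = min = 22, p = 0.573816, fail to reject H0.


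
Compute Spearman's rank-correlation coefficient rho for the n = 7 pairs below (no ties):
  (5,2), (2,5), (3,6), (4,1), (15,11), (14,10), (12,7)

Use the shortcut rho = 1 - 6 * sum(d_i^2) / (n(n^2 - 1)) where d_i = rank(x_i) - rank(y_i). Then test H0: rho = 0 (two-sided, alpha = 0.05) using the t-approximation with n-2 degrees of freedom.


Step 1: Rank x and y separately (midranks; no ties here).
rank(x): 5->4, 2->1, 3->2, 4->3, 15->7, 14->6, 12->5
rank(y): 2->2, 5->3, 6->4, 1->1, 11->7, 10->6, 7->5
Step 2: d_i = R_x(i) - R_y(i); compute d_i^2.
  (4-2)^2=4, (1-3)^2=4, (2-4)^2=4, (3-1)^2=4, (7-7)^2=0, (6-6)^2=0, (5-5)^2=0
sum(d^2) = 16.
Step 3: rho = 1 - 6*16 / (7*(7^2 - 1)) = 1 - 96/336 = 0.714286.
Step 4: Under H0, t = rho * sqrt((n-2)/(1-rho^2)) = 2.2822 ~ t(5).
Step 5: Two-sided p-value from the t-distribution with 5 df = 0.071344.
Step 6: alpha = 0.05. fail to reject H0.

rho = 0.7143, p = 0.071344, fail to reject H0 at alpha = 0.05.


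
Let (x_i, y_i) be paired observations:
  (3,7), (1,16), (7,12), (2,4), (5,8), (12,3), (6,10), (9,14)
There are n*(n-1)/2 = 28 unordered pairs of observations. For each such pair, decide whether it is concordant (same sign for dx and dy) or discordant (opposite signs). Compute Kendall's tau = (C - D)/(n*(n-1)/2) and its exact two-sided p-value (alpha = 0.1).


Step 1: Enumerate the 28 unordered pairs (i,j) with i<j and classify each by sign(x_j-x_i) * sign(y_j-y_i).
  (1,2):dx=-2,dy=+9->D; (1,3):dx=+4,dy=+5->C; (1,4):dx=-1,dy=-3->C; (1,5):dx=+2,dy=+1->C
  (1,6):dx=+9,dy=-4->D; (1,7):dx=+3,dy=+3->C; (1,8):dx=+6,dy=+7->C; (2,3):dx=+6,dy=-4->D
  (2,4):dx=+1,dy=-12->D; (2,5):dx=+4,dy=-8->D; (2,6):dx=+11,dy=-13->D; (2,7):dx=+5,dy=-6->D
  (2,8):dx=+8,dy=-2->D; (3,4):dx=-5,dy=-8->C; (3,5):dx=-2,dy=-4->C; (3,6):dx=+5,dy=-9->D
  (3,7):dx=-1,dy=-2->C; (3,8):dx=+2,dy=+2->C; (4,5):dx=+3,dy=+4->C; (4,6):dx=+10,dy=-1->D
  (4,7):dx=+4,dy=+6->C; (4,8):dx=+7,dy=+10->C; (5,6):dx=+7,dy=-5->D; (5,7):dx=+1,dy=+2->C
  (5,8):dx=+4,dy=+6->C; (6,7):dx=-6,dy=+7->D; (6,8):dx=-3,dy=+11->D; (7,8):dx=+3,dy=+4->C
Step 2: C = 15, D = 13, total pairs = 28.
Step 3: tau = (C - D)/(n(n-1)/2) = (15 - 13)/28 = 0.071429.
Step 4: Exact two-sided p-value (enumerate n! = 40320 permutations of y under H0): p = 0.904861.
Step 5: alpha = 0.1. fail to reject H0.

tau_b = 0.0714 (C=15, D=13), p = 0.904861, fail to reject H0.


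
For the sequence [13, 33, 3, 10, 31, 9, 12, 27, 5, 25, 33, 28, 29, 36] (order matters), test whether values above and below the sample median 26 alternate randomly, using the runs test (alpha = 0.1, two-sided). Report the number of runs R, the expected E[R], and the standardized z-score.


Step 1: Compute median = 26; label A = above, B = below.
Labels in order: BABBABBABBAAAA  (n_A = 7, n_B = 7)
Step 2: Count runs R = 8.
Step 3: Under H0 (random ordering), E[R] = 2*n_A*n_B/(n_A+n_B) + 1 = 2*7*7/14 + 1 = 8.0000.
        Var[R] = 2*n_A*n_B*(2*n_A*n_B - n_A - n_B) / ((n_A+n_B)^2 * (n_A+n_B-1)) = 8232/2548 = 3.2308.
        SD[R] = 1.7974.
Step 4: R = E[R], so z = 0 with no continuity correction.
Step 5: Two-sided p-value via normal approximation = 2*(1 - Phi(|z|)) = 1.000000.
Step 6: alpha = 0.1. fail to reject H0.

R = 8, z = 0.0000, p = 1.000000, fail to reject H0.


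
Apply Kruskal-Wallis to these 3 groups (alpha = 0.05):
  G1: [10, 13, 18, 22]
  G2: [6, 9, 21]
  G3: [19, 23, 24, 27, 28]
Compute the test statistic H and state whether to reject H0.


Step 1: Combine all N = 12 observations and assign midranks.
sorted (value, group, rank): (6,G2,1), (9,G2,2), (10,G1,3), (13,G1,4), (18,G1,5), (19,G3,6), (21,G2,7), (22,G1,8), (23,G3,9), (24,G3,10), (27,G3,11), (28,G3,12)
Step 2: Sum ranks within each group.
R_1 = 20 (n_1 = 4)
R_2 = 10 (n_2 = 3)
R_3 = 48 (n_3 = 5)
Step 3: H = 12/(N(N+1)) * sum(R_i^2/n_i) - 3(N+1)
     = 12/(12*13) * (20^2/4 + 10^2/3 + 48^2/5) - 3*13
     = 0.076923 * 594.133 - 39
     = 6.702564.
Step 4: No ties, so H is used without correction.
Step 5: Under H0, H ~ chi^2(2); p-value = 0.035039.
Step 6: alpha = 0.05. reject H0.

H = 6.7026, df = 2, p = 0.035039, reject H0.


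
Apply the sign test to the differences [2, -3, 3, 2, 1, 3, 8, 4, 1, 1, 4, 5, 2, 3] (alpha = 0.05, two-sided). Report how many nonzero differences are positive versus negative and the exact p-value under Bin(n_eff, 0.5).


Step 1: Discard zero differences. Original n = 14; n_eff = number of nonzero differences = 14.
Nonzero differences (with sign): +2, -3, +3, +2, +1, +3, +8, +4, +1, +1, +4, +5, +2, +3
Step 2: Count signs: positive = 13, negative = 1.
Step 3: Under H0: P(positive) = 0.5, so the number of positives S ~ Bin(14, 0.5).
Step 4: Two-sided exact p-value = sum of Bin(14,0.5) probabilities at or below the observed probability = 0.001831.
Step 5: alpha = 0.05. reject H0.

n_eff = 14, pos = 13, neg = 1, p = 0.001831, reject H0.


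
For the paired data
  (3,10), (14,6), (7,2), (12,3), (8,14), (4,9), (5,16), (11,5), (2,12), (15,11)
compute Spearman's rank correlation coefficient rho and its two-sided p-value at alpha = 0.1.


Step 1: Rank x and y separately (midranks; no ties here).
rank(x): 3->2, 14->9, 7->5, 12->8, 8->6, 4->3, 5->4, 11->7, 2->1, 15->10
rank(y): 10->6, 6->4, 2->1, 3->2, 14->9, 9->5, 16->10, 5->3, 12->8, 11->7
Step 2: d_i = R_x(i) - R_y(i); compute d_i^2.
  (2-6)^2=16, (9-4)^2=25, (5-1)^2=16, (8-2)^2=36, (6-9)^2=9, (3-5)^2=4, (4-10)^2=36, (7-3)^2=16, (1-8)^2=49, (10-7)^2=9
sum(d^2) = 216.
Step 3: rho = 1 - 6*216 / (10*(10^2 - 1)) = 1 - 1296/990 = -0.309091.
Step 4: Under H0, t = rho * sqrt((n-2)/(1-rho^2)) = -0.9193 ~ t(8).
Step 5: Two-sided p-value from the t-distribution with 8 df = 0.384841.
Step 6: alpha = 0.1. fail to reject H0.

rho = -0.3091, p = 0.384841, fail to reject H0 at alpha = 0.1.


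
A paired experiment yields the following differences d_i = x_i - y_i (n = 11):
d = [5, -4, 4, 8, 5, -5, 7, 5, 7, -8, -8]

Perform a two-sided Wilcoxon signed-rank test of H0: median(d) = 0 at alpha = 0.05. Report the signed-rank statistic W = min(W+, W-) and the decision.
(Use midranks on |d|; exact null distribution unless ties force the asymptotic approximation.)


Step 1: Drop any zero differences (none here) and take |d_i|.
|d| = [5, 4, 4, 8, 5, 5, 7, 5, 7, 8, 8]
Step 2: Midrank |d_i| (ties get averaged ranks).
ranks: |5|->4.5, |4|->1.5, |4|->1.5, |8|->10, |5|->4.5, |5|->4.5, |7|->7.5, |5|->4.5, |7|->7.5, |8|->10, |8|->10
Step 3: Attach original signs; sum ranks with positive sign and with negative sign.
W+ = 4.5 + 1.5 + 10 + 4.5 + 7.5 + 4.5 + 7.5 = 40
W- = 1.5 + 4.5 + 10 + 10 = 26
(Check: W+ + W- = 66 should equal n(n+1)/2 = 66.)
Step 4: Test statistic W = min(W+, W-) = 26.
Step 5: Ties in |d|, so use the tie-corrected normal approximation.
        E[W] = n(n+1)/4 = 11*12/4 = 33.
        Tie groups: |d|=4 (t=2), |d|=5 (t=4), |d|=7 (t=2), |d|=8 (t=3); sum(t^3 - t) = 96.
        Var[W] = n(n+1)(2n+1)/24 - sum(t^3-t)/48 = 3036/24 - 96/48 = 124.5.
        z = (W - E[W]) / sqrt(Var[W]) = (26 - 33) / 11.1580 = -0.6274.
        Two-sided p = 2*Phi(z) = 0.530427.
Step 6: alpha = 0.05. fail to reject H0.

W+ = 40, W- = 26, W = min = 26, p = 0.530427, fail to reject H0.


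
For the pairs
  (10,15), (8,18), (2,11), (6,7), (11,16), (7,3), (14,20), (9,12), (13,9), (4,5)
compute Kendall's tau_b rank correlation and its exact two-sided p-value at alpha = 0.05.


Step 1: Enumerate the 45 unordered pairs (i,j) with i<j and classify each by sign(x_j-x_i) * sign(y_j-y_i).
  (1,2):dx=-2,dy=+3->D; (1,3):dx=-8,dy=-4->C; (1,4):dx=-4,dy=-8->C; (1,5):dx=+1,dy=+1->C
  (1,6):dx=-3,dy=-12->C; (1,7):dx=+4,dy=+5->C; (1,8):dx=-1,dy=-3->C; (1,9):dx=+3,dy=-6->D
  (1,10):dx=-6,dy=-10->C; (2,3):dx=-6,dy=-7->C; (2,4):dx=-2,dy=-11->C; (2,5):dx=+3,dy=-2->D
  (2,6):dx=-1,dy=-15->C; (2,7):dx=+6,dy=+2->C; (2,8):dx=+1,dy=-6->D; (2,9):dx=+5,dy=-9->D
  (2,10):dx=-4,dy=-13->C; (3,4):dx=+4,dy=-4->D; (3,5):dx=+9,dy=+5->C; (3,6):dx=+5,dy=-8->D
  (3,7):dx=+12,dy=+9->C; (3,8):dx=+7,dy=+1->C; (3,9):dx=+11,dy=-2->D; (3,10):dx=+2,dy=-6->D
  (4,5):dx=+5,dy=+9->C; (4,6):dx=+1,dy=-4->D; (4,7):dx=+8,dy=+13->C; (4,8):dx=+3,dy=+5->C
  (4,9):dx=+7,dy=+2->C; (4,10):dx=-2,dy=-2->C; (5,6):dx=-4,dy=-13->C; (5,7):dx=+3,dy=+4->C
  (5,8):dx=-2,dy=-4->C; (5,9):dx=+2,dy=-7->D; (5,10):dx=-7,dy=-11->C; (6,7):dx=+7,dy=+17->C
  (6,8):dx=+2,dy=+9->C; (6,9):dx=+6,dy=+6->C; (6,10):dx=-3,dy=+2->D; (7,8):dx=-5,dy=-8->C
  (7,9):dx=-1,dy=-11->C; (7,10):dx=-10,dy=-15->C; (8,9):dx=+4,dy=-3->D; (8,10):dx=-5,dy=-7->C
  (9,10):dx=-9,dy=-4->C
Step 2: C = 32, D = 13, total pairs = 45.
Step 3: tau = (C - D)/(n(n-1)/2) = (32 - 13)/45 = 0.422222.
Step 4: Exact two-sided p-value (enumerate n! = 3628800 permutations of y under H0): p = 0.108313.
Step 5: alpha = 0.05. fail to reject H0.

tau_b = 0.4222 (C=32, D=13), p = 0.108313, fail to reject H0.


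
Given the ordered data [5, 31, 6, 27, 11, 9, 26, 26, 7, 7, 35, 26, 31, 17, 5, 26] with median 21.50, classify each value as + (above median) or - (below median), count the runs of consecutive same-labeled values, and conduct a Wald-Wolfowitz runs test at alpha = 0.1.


Step 1: Compute median = 21.50; label A = above, B = below.
Labels in order: BABABBAABBAAABBA  (n_A = 8, n_B = 8)
Step 2: Count runs R = 10.
Step 3: Under H0 (random ordering), E[R] = 2*n_A*n_B/(n_A+n_B) + 1 = 2*8*8/16 + 1 = 9.0000.
        Var[R] = 2*n_A*n_B*(2*n_A*n_B - n_A - n_B) / ((n_A+n_B)^2 * (n_A+n_B-1)) = 14336/3840 = 3.7333.
        SD[R] = 1.9322.
Step 4: Continuity-corrected z = (R - 0.5 - E[R]) / SD[R] = (10 - 0.5 - 9.0000) / 1.9322 = 0.2588.
Step 5: Two-sided p-value via normal approximation = 2*(1 - Phi(|z|)) = 0.795809.
Step 6: alpha = 0.1. fail to reject H0.

R = 10, z = 0.2588, p = 0.795809, fail to reject H0.


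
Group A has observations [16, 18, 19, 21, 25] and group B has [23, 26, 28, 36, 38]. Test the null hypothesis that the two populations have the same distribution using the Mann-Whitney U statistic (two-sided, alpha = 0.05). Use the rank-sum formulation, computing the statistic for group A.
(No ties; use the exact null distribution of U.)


Step 1: Combine and sort all 10 observations; assign midranks.
sorted (value, group): (16,X), (18,X), (19,X), (21,X), (23,Y), (25,X), (26,Y), (28,Y), (36,Y), (38,Y)
ranks: 16->1, 18->2, 19->3, 21->4, 23->5, 25->6, 26->7, 28->8, 36->9, 38->10
Step 2: Rank sum for X: R1 = 1 + 2 + 3 + 4 + 6 = 16.
Step 3: U_X = R1 - n1(n1+1)/2 = 16 - 5*6/2 = 16 - 15 = 1.
       U_Y = n1*n2 - U_X = 25 - 1 = 24.
Step 4: No ties, so the exact null distribution of U (based on enumerating the C(10,5) = 252 equally likely rank assignments) gives the two-sided p-value.
Step 5: p-value = 0.015873; compare to alpha = 0.05. reject H0.

U_X = 1, p = 0.015873, reject H0 at alpha = 0.05.


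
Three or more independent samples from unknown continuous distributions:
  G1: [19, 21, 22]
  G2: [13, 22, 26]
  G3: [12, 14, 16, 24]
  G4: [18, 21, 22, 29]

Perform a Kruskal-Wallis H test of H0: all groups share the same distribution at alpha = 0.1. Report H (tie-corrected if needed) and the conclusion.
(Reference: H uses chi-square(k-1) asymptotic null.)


Step 1: Combine all N = 14 observations and assign midranks.
sorted (value, group, rank): (12,G3,1), (13,G2,2), (14,G3,3), (16,G3,4), (18,G4,5), (19,G1,6), (21,G1,7.5), (21,G4,7.5), (22,G1,10), (22,G2,10), (22,G4,10), (24,G3,12), (26,G2,13), (29,G4,14)
Step 2: Sum ranks within each group.
R_1 = 23.5 (n_1 = 3)
R_2 = 25 (n_2 = 3)
R_3 = 20 (n_3 = 4)
R_4 = 36.5 (n_4 = 4)
Step 3: H = 12/(N(N+1)) * sum(R_i^2/n_i) - 3(N+1)
     = 12/(14*15) * (23.5^2/3 + 25^2/3 + 20^2/4 + 36.5^2/4) - 3*15
     = 0.057143 * 825.479 - 45
     = 2.170238.
Step 4: Ties present; correction factor C = 1 - 30/(14^3 - 14) = 0.989011. Corrected H = 2.170238 / 0.989011 = 2.194352.
Step 5: Under H0, H ~ chi^2(3); p-value = 0.533062.
Step 6: alpha = 0.1. fail to reject H0.

H = 2.1944, df = 3, p = 0.533062, fail to reject H0.


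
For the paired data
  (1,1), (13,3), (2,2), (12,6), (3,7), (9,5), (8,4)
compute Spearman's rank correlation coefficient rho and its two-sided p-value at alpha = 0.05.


Step 1: Rank x and y separately (midranks; no ties here).
rank(x): 1->1, 13->7, 2->2, 12->6, 3->3, 9->5, 8->4
rank(y): 1->1, 3->3, 2->2, 6->6, 7->7, 5->5, 4->4
Step 2: d_i = R_x(i) - R_y(i); compute d_i^2.
  (1-1)^2=0, (7-3)^2=16, (2-2)^2=0, (6-6)^2=0, (3-7)^2=16, (5-5)^2=0, (4-4)^2=0
sum(d^2) = 32.
Step 3: rho = 1 - 6*32 / (7*(7^2 - 1)) = 1 - 192/336 = 0.428571.
Step 4: Under H0, t = rho * sqrt((n-2)/(1-rho^2)) = 1.0607 ~ t(5).
Step 5: Two-sided p-value from the t-distribution with 5 df = 0.337368.
Step 6: alpha = 0.05. fail to reject H0.

rho = 0.4286, p = 0.337368, fail to reject H0 at alpha = 0.05.


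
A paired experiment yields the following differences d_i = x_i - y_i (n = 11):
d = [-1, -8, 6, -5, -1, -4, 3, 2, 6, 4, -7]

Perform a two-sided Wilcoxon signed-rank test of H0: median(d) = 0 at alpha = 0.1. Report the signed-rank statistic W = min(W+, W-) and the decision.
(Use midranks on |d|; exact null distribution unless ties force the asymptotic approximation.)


Step 1: Drop any zero differences (none here) and take |d_i|.
|d| = [1, 8, 6, 5, 1, 4, 3, 2, 6, 4, 7]
Step 2: Midrank |d_i| (ties get averaged ranks).
ranks: |1|->1.5, |8|->11, |6|->8.5, |5|->7, |1|->1.5, |4|->5.5, |3|->4, |2|->3, |6|->8.5, |4|->5.5, |7|->10
Step 3: Attach original signs; sum ranks with positive sign and with negative sign.
W+ = 8.5 + 4 + 3 + 8.5 + 5.5 = 29.5
W- = 1.5 + 11 + 7 + 1.5 + 5.5 + 10 = 36.5
(Check: W+ + W- = 66 should equal n(n+1)/2 = 66.)
Step 4: Test statistic W = min(W+, W-) = 29.5.
Step 5: Ties in |d|, so use the tie-corrected normal approximation.
        E[W] = n(n+1)/4 = 11*12/4 = 33.
        Tie groups: |d|=1 (t=2), |d|=4 (t=2), |d|=6 (t=2); sum(t^3 - t) = 18.
        Var[W] = n(n+1)(2n+1)/24 - sum(t^3-t)/48 = 3036/24 - 18/48 = 126.125.
        z = (W - E[W]) / sqrt(Var[W]) = (29.5 - 33) / 11.2305 = -0.3117.
        Two-sided p = 2*Phi(z) = 0.755306.
Step 6: alpha = 0.1. fail to reject H0.

W+ = 29.5, W- = 36.5, W = min = 29.5, p = 0.755306, fail to reject H0.


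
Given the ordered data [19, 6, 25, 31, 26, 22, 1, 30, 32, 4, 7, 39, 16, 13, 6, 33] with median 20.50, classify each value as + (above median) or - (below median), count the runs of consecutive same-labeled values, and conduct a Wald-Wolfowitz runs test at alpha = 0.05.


Step 1: Compute median = 20.50; label A = above, B = below.
Labels in order: BBAAAABAABBABBBA  (n_A = 8, n_B = 8)
Step 2: Count runs R = 8.
Step 3: Under H0 (random ordering), E[R] = 2*n_A*n_B/(n_A+n_B) + 1 = 2*8*8/16 + 1 = 9.0000.
        Var[R] = 2*n_A*n_B*(2*n_A*n_B - n_A - n_B) / ((n_A+n_B)^2 * (n_A+n_B-1)) = 14336/3840 = 3.7333.
        SD[R] = 1.9322.
Step 4: Continuity-corrected z = (R + 0.5 - E[R]) / SD[R] = (8 + 0.5 - 9.0000) / 1.9322 = -0.2588.
Step 5: Two-sided p-value via normal approximation = 2*(1 - Phi(|z|)) = 0.795809.
Step 6: alpha = 0.05. fail to reject H0.

R = 8, z = -0.2588, p = 0.795809, fail to reject H0.


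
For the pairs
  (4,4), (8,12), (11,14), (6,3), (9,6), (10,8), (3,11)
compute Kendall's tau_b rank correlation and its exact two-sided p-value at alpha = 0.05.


Step 1: Enumerate the 21 unordered pairs (i,j) with i<j and classify each by sign(x_j-x_i) * sign(y_j-y_i).
  (1,2):dx=+4,dy=+8->C; (1,3):dx=+7,dy=+10->C; (1,4):dx=+2,dy=-1->D; (1,5):dx=+5,dy=+2->C
  (1,6):dx=+6,dy=+4->C; (1,7):dx=-1,dy=+7->D; (2,3):dx=+3,dy=+2->C; (2,4):dx=-2,dy=-9->C
  (2,5):dx=+1,dy=-6->D; (2,6):dx=+2,dy=-4->D; (2,7):dx=-5,dy=-1->C; (3,4):dx=-5,dy=-11->C
  (3,5):dx=-2,dy=-8->C; (3,6):dx=-1,dy=-6->C; (3,7):dx=-8,dy=-3->C; (4,5):dx=+3,dy=+3->C
  (4,6):dx=+4,dy=+5->C; (4,7):dx=-3,dy=+8->D; (5,6):dx=+1,dy=+2->C; (5,7):dx=-6,dy=+5->D
  (6,7):dx=-7,dy=+3->D
Step 2: C = 14, D = 7, total pairs = 21.
Step 3: tau = (C - D)/(n(n-1)/2) = (14 - 7)/21 = 0.333333.
Step 4: Exact two-sided p-value (enumerate n! = 5040 permutations of y under H0): p = 0.381349.
Step 5: alpha = 0.05. fail to reject H0.

tau_b = 0.3333 (C=14, D=7), p = 0.381349, fail to reject H0.


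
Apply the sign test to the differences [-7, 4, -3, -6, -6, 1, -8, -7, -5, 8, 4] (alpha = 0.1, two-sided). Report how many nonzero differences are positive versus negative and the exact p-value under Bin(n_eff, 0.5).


Step 1: Discard zero differences. Original n = 11; n_eff = number of nonzero differences = 11.
Nonzero differences (with sign): -7, +4, -3, -6, -6, +1, -8, -7, -5, +8, +4
Step 2: Count signs: positive = 4, negative = 7.
Step 3: Under H0: P(positive) = 0.5, so the number of positives S ~ Bin(11, 0.5).
Step 4: Two-sided exact p-value = sum of Bin(11,0.5) probabilities at or below the observed probability = 0.548828.
Step 5: alpha = 0.1. fail to reject H0.

n_eff = 11, pos = 4, neg = 7, p = 0.548828, fail to reject H0.


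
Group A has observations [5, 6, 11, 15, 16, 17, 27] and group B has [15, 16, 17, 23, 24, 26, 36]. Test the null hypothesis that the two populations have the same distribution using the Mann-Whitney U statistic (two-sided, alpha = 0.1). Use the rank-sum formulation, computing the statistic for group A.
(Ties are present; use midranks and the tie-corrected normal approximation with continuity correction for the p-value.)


Step 1: Combine and sort all 14 observations; assign midranks.
sorted (value, group): (5,X), (6,X), (11,X), (15,X), (15,Y), (16,X), (16,Y), (17,X), (17,Y), (23,Y), (24,Y), (26,Y), (27,X), (36,Y)
ranks: 5->1, 6->2, 11->3, 15->4.5, 15->4.5, 16->6.5, 16->6.5, 17->8.5, 17->8.5, 23->10, 24->11, 26->12, 27->13, 36->14
Step 2: Rank sum for X: R1 = 1 + 2 + 3 + 4.5 + 6.5 + 8.5 + 13 = 38.5.
Step 3: U_X = R1 - n1(n1+1)/2 = 38.5 - 7*8/2 = 38.5 - 28 = 10.5.
       U_Y = n1*n2 - U_X = 49 - 10.5 = 38.5.
Step 4: Ties are present, so use the tie-corrected normal approximation (with continuity correction) for the p-value.
Step 5: p-value = 0.083509; compare to alpha = 0.1. reject H0.

U_X = 10.5, p = 0.083509, reject H0 at alpha = 0.1.


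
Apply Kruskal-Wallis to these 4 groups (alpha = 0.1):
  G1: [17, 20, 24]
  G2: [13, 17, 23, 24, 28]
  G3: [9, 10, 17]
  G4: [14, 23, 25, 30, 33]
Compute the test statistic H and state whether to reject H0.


Step 1: Combine all N = 16 observations and assign midranks.
sorted (value, group, rank): (9,G3,1), (10,G3,2), (13,G2,3), (14,G4,4), (17,G1,6), (17,G2,6), (17,G3,6), (20,G1,8), (23,G2,9.5), (23,G4,9.5), (24,G1,11.5), (24,G2,11.5), (25,G4,13), (28,G2,14), (30,G4,15), (33,G4,16)
Step 2: Sum ranks within each group.
R_1 = 25.5 (n_1 = 3)
R_2 = 44 (n_2 = 5)
R_3 = 9 (n_3 = 3)
R_4 = 57.5 (n_4 = 5)
Step 3: H = 12/(N(N+1)) * sum(R_i^2/n_i) - 3(N+1)
     = 12/(16*17) * (25.5^2/3 + 44^2/5 + 9^2/3 + 57.5^2/5) - 3*17
     = 0.044118 * 1292.2 - 51
     = 6.008824.
Step 4: Ties present; correction factor C = 1 - 36/(16^3 - 16) = 0.991176. Corrected H = 6.008824 / 0.991176 = 6.062315.
Step 5: Under H0, H ~ chi^2(3); p-value = 0.108618.
Step 6: alpha = 0.1. fail to reject H0.

H = 6.0623, df = 3, p = 0.108618, fail to reject H0.


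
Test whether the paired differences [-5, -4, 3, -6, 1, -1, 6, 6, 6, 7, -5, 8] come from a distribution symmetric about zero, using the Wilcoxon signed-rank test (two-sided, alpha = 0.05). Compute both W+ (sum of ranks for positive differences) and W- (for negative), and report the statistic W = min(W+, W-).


Step 1: Drop any zero differences (none here) and take |d_i|.
|d| = [5, 4, 3, 6, 1, 1, 6, 6, 6, 7, 5, 8]
Step 2: Midrank |d_i| (ties get averaged ranks).
ranks: |5|->5.5, |4|->4, |3|->3, |6|->8.5, |1|->1.5, |1|->1.5, |6|->8.5, |6|->8.5, |6|->8.5, |7|->11, |5|->5.5, |8|->12
Step 3: Attach original signs; sum ranks with positive sign and with negative sign.
W+ = 3 + 1.5 + 8.5 + 8.5 + 8.5 + 11 + 12 = 53
W- = 5.5 + 4 + 8.5 + 1.5 + 5.5 = 25
(Check: W+ + W- = 78 should equal n(n+1)/2 = 78.)
Step 4: Test statistic W = min(W+, W-) = 25.
Step 5: Ties in |d|, so use the tie-corrected normal approximation.
        E[W] = n(n+1)/4 = 12*13/4 = 39.
        Tie groups: |d|=1 (t=2), |d|=5 (t=2), |d|=6 (t=4); sum(t^3 - t) = 72.
        Var[W] = n(n+1)(2n+1)/24 - sum(t^3-t)/48 = 3900/24 - 72/48 = 161.
        z = (W - E[W]) / sqrt(Var[W]) = (25 - 39) / 12.6886 = -1.1034.
        Two-sided p = 2*Phi(z) = 0.269873.
Step 6: alpha = 0.05. fail to reject H0.

W+ = 53, W- = 25, W = min = 25, p = 0.269873, fail to reject H0.


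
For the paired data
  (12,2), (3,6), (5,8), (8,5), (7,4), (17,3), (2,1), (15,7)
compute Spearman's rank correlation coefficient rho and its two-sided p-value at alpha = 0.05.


Step 1: Rank x and y separately (midranks; no ties here).
rank(x): 12->6, 3->2, 5->3, 8->5, 7->4, 17->8, 2->1, 15->7
rank(y): 2->2, 6->6, 8->8, 5->5, 4->4, 3->3, 1->1, 7->7
Step 2: d_i = R_x(i) - R_y(i); compute d_i^2.
  (6-2)^2=16, (2-6)^2=16, (3-8)^2=25, (5-5)^2=0, (4-4)^2=0, (8-3)^2=25, (1-1)^2=0, (7-7)^2=0
sum(d^2) = 82.
Step 3: rho = 1 - 6*82 / (8*(8^2 - 1)) = 1 - 492/504 = 0.023810.
Step 4: Under H0, t = rho * sqrt((n-2)/(1-rho^2)) = 0.0583 ~ t(6).
Step 5: Two-sided p-value from the t-distribution with 6 df = 0.955374.
Step 6: alpha = 0.05. fail to reject H0.

rho = 0.0238, p = 0.955374, fail to reject H0 at alpha = 0.05.


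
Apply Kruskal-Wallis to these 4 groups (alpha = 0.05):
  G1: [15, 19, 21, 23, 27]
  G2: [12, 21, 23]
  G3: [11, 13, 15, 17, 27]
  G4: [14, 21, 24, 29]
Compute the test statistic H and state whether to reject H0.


Step 1: Combine all N = 17 observations and assign midranks.
sorted (value, group, rank): (11,G3,1), (12,G2,2), (13,G3,3), (14,G4,4), (15,G1,5.5), (15,G3,5.5), (17,G3,7), (19,G1,8), (21,G1,10), (21,G2,10), (21,G4,10), (23,G1,12.5), (23,G2,12.5), (24,G4,14), (27,G1,15.5), (27,G3,15.5), (29,G4,17)
Step 2: Sum ranks within each group.
R_1 = 51.5 (n_1 = 5)
R_2 = 24.5 (n_2 = 3)
R_3 = 32 (n_3 = 5)
R_4 = 45 (n_4 = 4)
Step 3: H = 12/(N(N+1)) * sum(R_i^2/n_i) - 3(N+1)
     = 12/(17*18) * (51.5^2/5 + 24.5^2/3 + 32^2/5 + 45^2/4) - 3*18
     = 0.039216 * 1441.58 - 54
     = 2.532680.
Step 4: Ties present; correction factor C = 1 - 42/(17^3 - 17) = 0.991422. Corrected H = 2.532680 / 0.991422 = 2.554594.
Step 5: Under H0, H ~ chi^2(3); p-value = 0.465505.
Step 6: alpha = 0.05. fail to reject H0.

H = 2.5546, df = 3, p = 0.465505, fail to reject H0.


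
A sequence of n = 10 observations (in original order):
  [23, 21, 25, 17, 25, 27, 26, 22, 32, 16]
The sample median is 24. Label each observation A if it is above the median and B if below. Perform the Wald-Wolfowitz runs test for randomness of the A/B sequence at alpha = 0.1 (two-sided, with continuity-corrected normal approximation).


Step 1: Compute median = 24; label A = above, B = below.
Labels in order: BBABAAABAB  (n_A = 5, n_B = 5)
Step 2: Count runs R = 7.
Step 3: Under H0 (random ordering), E[R] = 2*n_A*n_B/(n_A+n_B) + 1 = 2*5*5/10 + 1 = 6.0000.
        Var[R] = 2*n_A*n_B*(2*n_A*n_B - n_A - n_B) / ((n_A+n_B)^2 * (n_A+n_B-1)) = 2000/900 = 2.2222.
        SD[R] = 1.4907.
Step 4: Continuity-corrected z = (R - 0.5 - E[R]) / SD[R] = (7 - 0.5 - 6.0000) / 1.4907 = 0.3354.
Step 5: Two-sided p-value via normal approximation = 2*(1 - Phi(|z|)) = 0.737316.
Step 6: alpha = 0.1. fail to reject H0.

R = 7, z = 0.3354, p = 0.737316, fail to reject H0.


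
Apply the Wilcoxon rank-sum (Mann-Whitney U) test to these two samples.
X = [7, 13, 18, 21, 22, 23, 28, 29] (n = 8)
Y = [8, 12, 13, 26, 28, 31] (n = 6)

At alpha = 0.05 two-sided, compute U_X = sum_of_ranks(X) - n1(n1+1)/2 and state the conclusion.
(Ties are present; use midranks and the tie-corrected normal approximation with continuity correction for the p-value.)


Step 1: Combine and sort all 14 observations; assign midranks.
sorted (value, group): (7,X), (8,Y), (12,Y), (13,X), (13,Y), (18,X), (21,X), (22,X), (23,X), (26,Y), (28,X), (28,Y), (29,X), (31,Y)
ranks: 7->1, 8->2, 12->3, 13->4.5, 13->4.5, 18->6, 21->7, 22->8, 23->9, 26->10, 28->11.5, 28->11.5, 29->13, 31->14
Step 2: Rank sum for X: R1 = 1 + 4.5 + 6 + 7 + 8 + 9 + 11.5 + 13 = 60.
Step 3: U_X = R1 - n1(n1+1)/2 = 60 - 8*9/2 = 60 - 36 = 24.
       U_Y = n1*n2 - U_X = 48 - 24 = 24.
Step 4: Ties are present, so use the tie-corrected normal approximation (with continuity correction) for the p-value.
Step 5: p-value = 1.000000; compare to alpha = 0.05. fail to reject H0.

U_X = 24, p = 1.000000, fail to reject H0 at alpha = 0.05.


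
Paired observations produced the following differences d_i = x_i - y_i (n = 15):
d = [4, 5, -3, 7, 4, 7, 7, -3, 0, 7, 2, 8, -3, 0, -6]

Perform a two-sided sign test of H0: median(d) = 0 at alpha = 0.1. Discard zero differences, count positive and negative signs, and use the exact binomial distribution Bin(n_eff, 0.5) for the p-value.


Step 1: Discard zero differences. Original n = 15; n_eff = number of nonzero differences = 13.
Nonzero differences (with sign): +4, +5, -3, +7, +4, +7, +7, -3, +7, +2, +8, -3, -6
Step 2: Count signs: positive = 9, negative = 4.
Step 3: Under H0: P(positive) = 0.5, so the number of positives S ~ Bin(13, 0.5).
Step 4: Two-sided exact p-value = sum of Bin(13,0.5) probabilities at or below the observed probability = 0.266846.
Step 5: alpha = 0.1. fail to reject H0.

n_eff = 13, pos = 9, neg = 4, p = 0.266846, fail to reject H0.


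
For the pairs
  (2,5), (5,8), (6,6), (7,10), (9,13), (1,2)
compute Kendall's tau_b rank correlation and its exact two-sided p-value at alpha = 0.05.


Step 1: Enumerate the 15 unordered pairs (i,j) with i<j and classify each by sign(x_j-x_i) * sign(y_j-y_i).
  (1,2):dx=+3,dy=+3->C; (1,3):dx=+4,dy=+1->C; (1,4):dx=+5,dy=+5->C; (1,5):dx=+7,dy=+8->C
  (1,6):dx=-1,dy=-3->C; (2,3):dx=+1,dy=-2->D; (2,4):dx=+2,dy=+2->C; (2,5):dx=+4,dy=+5->C
  (2,6):dx=-4,dy=-6->C; (3,4):dx=+1,dy=+4->C; (3,5):dx=+3,dy=+7->C; (3,6):dx=-5,dy=-4->C
  (4,5):dx=+2,dy=+3->C; (4,6):dx=-6,dy=-8->C; (5,6):dx=-8,dy=-11->C
Step 2: C = 14, D = 1, total pairs = 15.
Step 3: tau = (C - D)/(n(n-1)/2) = (14 - 1)/15 = 0.866667.
Step 4: Exact two-sided p-value (enumerate n! = 720 permutations of y under H0): p = 0.016667.
Step 5: alpha = 0.05. reject H0.

tau_b = 0.8667 (C=14, D=1), p = 0.016667, reject H0.


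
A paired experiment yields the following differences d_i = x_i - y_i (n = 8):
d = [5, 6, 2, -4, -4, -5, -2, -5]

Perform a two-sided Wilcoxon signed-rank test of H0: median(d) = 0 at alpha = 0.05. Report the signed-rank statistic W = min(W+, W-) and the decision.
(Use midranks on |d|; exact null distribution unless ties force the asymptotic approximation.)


Step 1: Drop any zero differences (none here) and take |d_i|.
|d| = [5, 6, 2, 4, 4, 5, 2, 5]
Step 2: Midrank |d_i| (ties get averaged ranks).
ranks: |5|->6, |6|->8, |2|->1.5, |4|->3.5, |4|->3.5, |5|->6, |2|->1.5, |5|->6
Step 3: Attach original signs; sum ranks with positive sign and with negative sign.
W+ = 6 + 8 + 1.5 = 15.5
W- = 3.5 + 3.5 + 6 + 1.5 + 6 = 20.5
(Check: W+ + W- = 36 should equal n(n+1)/2 = 36.)
Step 4: Test statistic W = min(W+, W-) = 15.5.
Step 5: Ties in |d|, so use the tie-corrected normal approximation.
        E[W] = n(n+1)/4 = 8*9/4 = 18.
        Tie groups: |d|=2 (t=2), |d|=4 (t=2), |d|=5 (t=3); sum(t^3 - t) = 36.
        Var[W] = n(n+1)(2n+1)/24 - sum(t^3-t)/48 = 1224/24 - 36/48 = 50.25.
        z = (W - E[W]) / sqrt(Var[W]) = (15.5 - 18) / 7.0887 = -0.3527.
        Two-sided p = 2*Phi(z) = 0.724334.
Step 6: alpha = 0.05. fail to reject H0.

W+ = 15.5, W- = 20.5, W = min = 15.5, p = 0.724334, fail to reject H0.


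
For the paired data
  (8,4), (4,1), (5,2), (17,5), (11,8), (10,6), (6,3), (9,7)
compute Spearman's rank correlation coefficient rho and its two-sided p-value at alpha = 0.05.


Step 1: Rank x and y separately (midranks; no ties here).
rank(x): 8->4, 4->1, 5->2, 17->8, 11->7, 10->6, 6->3, 9->5
rank(y): 4->4, 1->1, 2->2, 5->5, 8->8, 6->6, 3->3, 7->7
Step 2: d_i = R_x(i) - R_y(i); compute d_i^2.
  (4-4)^2=0, (1-1)^2=0, (2-2)^2=0, (8-5)^2=9, (7-8)^2=1, (6-6)^2=0, (3-3)^2=0, (5-7)^2=4
sum(d^2) = 14.
Step 3: rho = 1 - 6*14 / (8*(8^2 - 1)) = 1 - 84/504 = 0.833333.
Step 4: Under H0, t = rho * sqrt((n-2)/(1-rho^2)) = 3.6927 ~ t(6).
Step 5: Two-sided p-value from the t-distribution with 6 df = 0.010176.
Step 6: alpha = 0.05. reject H0.

rho = 0.8333, p = 0.010176, reject H0 at alpha = 0.05.


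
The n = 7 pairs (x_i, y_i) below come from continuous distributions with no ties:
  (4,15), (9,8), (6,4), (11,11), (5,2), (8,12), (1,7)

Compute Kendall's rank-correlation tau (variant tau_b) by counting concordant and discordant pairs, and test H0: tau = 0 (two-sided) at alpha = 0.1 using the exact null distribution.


Step 1: Enumerate the 21 unordered pairs (i,j) with i<j and classify each by sign(x_j-x_i) * sign(y_j-y_i).
  (1,2):dx=+5,dy=-7->D; (1,3):dx=+2,dy=-11->D; (1,4):dx=+7,dy=-4->D; (1,5):dx=+1,dy=-13->D
  (1,6):dx=+4,dy=-3->D; (1,7):dx=-3,dy=-8->C; (2,3):dx=-3,dy=-4->C; (2,4):dx=+2,dy=+3->C
  (2,5):dx=-4,dy=-6->C; (2,6):dx=-1,dy=+4->D; (2,7):dx=-8,dy=-1->C; (3,4):dx=+5,dy=+7->C
  (3,5):dx=-1,dy=-2->C; (3,6):dx=+2,dy=+8->C; (3,7):dx=-5,dy=+3->D; (4,5):dx=-6,dy=-9->C
  (4,6):dx=-3,dy=+1->D; (4,7):dx=-10,dy=-4->C; (5,6):dx=+3,dy=+10->C; (5,7):dx=-4,dy=+5->D
  (6,7):dx=-7,dy=-5->C
Step 2: C = 12, D = 9, total pairs = 21.
Step 3: tau = (C - D)/(n(n-1)/2) = (12 - 9)/21 = 0.142857.
Step 4: Exact two-sided p-value (enumerate n! = 5040 permutations of y under H0): p = 0.772619.
Step 5: alpha = 0.1. fail to reject H0.

tau_b = 0.1429 (C=12, D=9), p = 0.772619, fail to reject H0.


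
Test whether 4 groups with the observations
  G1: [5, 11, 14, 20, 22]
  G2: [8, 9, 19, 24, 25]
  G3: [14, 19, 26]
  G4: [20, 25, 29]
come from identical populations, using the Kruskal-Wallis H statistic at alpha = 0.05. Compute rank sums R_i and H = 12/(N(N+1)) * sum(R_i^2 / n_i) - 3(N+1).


Step 1: Combine all N = 16 observations and assign midranks.
sorted (value, group, rank): (5,G1,1), (8,G2,2), (9,G2,3), (11,G1,4), (14,G1,5.5), (14,G3,5.5), (19,G2,7.5), (19,G3,7.5), (20,G1,9.5), (20,G4,9.5), (22,G1,11), (24,G2,12), (25,G2,13.5), (25,G4,13.5), (26,G3,15), (29,G4,16)
Step 2: Sum ranks within each group.
R_1 = 31 (n_1 = 5)
R_2 = 38 (n_2 = 5)
R_3 = 28 (n_3 = 3)
R_4 = 39 (n_4 = 3)
Step 3: H = 12/(N(N+1)) * sum(R_i^2/n_i) - 3(N+1)
     = 12/(16*17) * (31^2/5 + 38^2/5 + 28^2/3 + 39^2/3) - 3*17
     = 0.044118 * 1249.33 - 51
     = 4.117647.
Step 4: Ties present; correction factor C = 1 - 24/(16^3 - 16) = 0.994118. Corrected H = 4.117647 / 0.994118 = 4.142012.
Step 5: Under H0, H ~ chi^2(3); p-value = 0.246532.
Step 6: alpha = 0.05. fail to reject H0.

H = 4.1420, df = 3, p = 0.246532, fail to reject H0.
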